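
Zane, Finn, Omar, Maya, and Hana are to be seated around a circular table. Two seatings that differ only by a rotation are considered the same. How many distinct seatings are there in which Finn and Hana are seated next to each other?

Treat {Finn, Hana} as one unit (2 internal orders) and seat the resulting 4 units around the table: (3)! circular arrangements.
So 2 × (3)! = 2 × 6 = 12.

12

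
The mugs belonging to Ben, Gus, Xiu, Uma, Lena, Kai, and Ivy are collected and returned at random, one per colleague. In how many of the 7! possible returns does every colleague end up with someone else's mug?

Count assignments avoiding every fixed point. For any j of the 7 colleagues fixed to their own mug, the other 7−j can be arranged in (7−j)! ways.
By inclusion–exclusion this is Σ_{j=0}^{7} (−1)^j C(7,j)·(7−j)!.
Computing: 5040 − 5040 + 2520 − 840 + 210 − 42 + 7 − 1 = 1854.

1854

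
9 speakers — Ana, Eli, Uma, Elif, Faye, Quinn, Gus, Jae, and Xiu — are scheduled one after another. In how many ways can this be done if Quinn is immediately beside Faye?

Glue Quinn and Faye into one block (2 internal orders), leaving 8 units to arrange in a row.
So the count is 2·(8)! = 80640.

80640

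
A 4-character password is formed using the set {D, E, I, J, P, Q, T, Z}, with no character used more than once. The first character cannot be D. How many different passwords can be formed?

1470

The first character has 8−1 = 7 choices (anything except D).
The remaining 3 characters are filled from the other 7 symbols without repetition: 7 × 6 × 5 = 210.
Total: 7 × 210 = 1470.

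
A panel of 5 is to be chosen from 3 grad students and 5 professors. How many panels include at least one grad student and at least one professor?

Total 5-person selections from all 8: C(8,5) = 56.
Subtract selections that omit an entire group: no grad students → C(5,5) = 1; no professors → C(3,5) = 0.
Both groups omitted at once is impossible, so 56 − 1 = 55.

55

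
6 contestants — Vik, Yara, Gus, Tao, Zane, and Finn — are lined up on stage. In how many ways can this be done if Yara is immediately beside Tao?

Glue Yara and Tao into one block (2 internal orders), leaving 5 units to arrange in a row.
That gives 2 × 5! = 2 × 120 = 240.

240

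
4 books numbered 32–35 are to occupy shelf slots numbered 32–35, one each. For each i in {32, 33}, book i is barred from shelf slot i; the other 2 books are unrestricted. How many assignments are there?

14

Let Aᵢ (for i ∈ {32, 33}) be the placements that put book i in its forbidden shelf slot. Any j of these fix j positions, leaving (4−j)! ways to fill the rest, and there are C(2,j) ways to pick which j.
By inclusion–exclusion, the number of valid placements is Σ_{j=0}^{2} (−1)^j C(2,j)·(4−j)!.
Computing: 24 − 12 + 2 = 14.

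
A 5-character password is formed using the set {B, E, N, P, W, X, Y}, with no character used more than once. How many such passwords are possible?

2520

Choose and order 5 of the 7 symbols: the first character has 7 options, the next 6, and so on down to 3.
That product is 7 × 6 × 5 × 4 × 3 = 2520.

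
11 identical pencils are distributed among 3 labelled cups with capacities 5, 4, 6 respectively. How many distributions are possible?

Without the upper bounds there are C(13,2) = 78 ways to split 11 among 3 cups.
Subtract solutions that violate a single cap (substitute x_i' = x_i − (cap_i+1)): x_1 ≥ 6 gives C(7,2) = 21; x_2 ≥ 5 gives C(8,2) = 28; x_3 ≥ 7 gives C(6,2) = 15. Together 64.
Add back pairs where two caps are both exceeded: 1 + 0 + 0 = 1.
By inclusion–exclusion the count is 78 − 64 + 1 = 15.

15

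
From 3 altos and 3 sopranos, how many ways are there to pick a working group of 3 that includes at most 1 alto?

10

Split by how many altos are chosen (0 through 1).
Sum: C(3,0)·C(3,3) + C(3,1)·C(3,2) = 1 + 9 = 10.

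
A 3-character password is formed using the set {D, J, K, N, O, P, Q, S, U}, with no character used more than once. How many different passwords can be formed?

504

Choose and order 3 of the 9 symbols: the first character has 9 options, the next 8, then 7.
9 × 8 × 7 = 504.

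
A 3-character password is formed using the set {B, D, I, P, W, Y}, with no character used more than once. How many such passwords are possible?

Choose and order 3 of the 6 symbols: the first character has 6 options, the next 5, then 4.
6 × 5 × 4 = 120.

120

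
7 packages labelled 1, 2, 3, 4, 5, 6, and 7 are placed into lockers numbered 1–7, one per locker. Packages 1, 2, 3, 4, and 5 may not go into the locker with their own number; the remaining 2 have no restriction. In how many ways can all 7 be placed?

2428

Let Aᵢ (for 1 ≤ i ≤ 5) be the placements that put package i in its forbidden locker. Any j of these fix j positions, leaving (7−j)! ways to fill the rest, and there are C(5,j) ways to pick which j.
By inclusion–exclusion, the number of valid placements is Σ_{j=0}^{5} (−1)^j C(5,j)·(7−j)!.
Computing: 5040 − 3600 + 1200 − 240 + 30 − 2 = 2428.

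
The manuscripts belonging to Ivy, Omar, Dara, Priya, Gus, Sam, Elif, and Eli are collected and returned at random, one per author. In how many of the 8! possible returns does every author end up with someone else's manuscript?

This is the derangement count D_8: permutations of 8 items with no fixed point.
By inclusion–exclusion this is Σ_{j=0}^{8} (−1)^j C(8,j)·(8−j)!.
Computing: 40320 − 40320 + 20160 − 6720 + 1680 − 336 + 56 − 8 + 1 = 14833.

14833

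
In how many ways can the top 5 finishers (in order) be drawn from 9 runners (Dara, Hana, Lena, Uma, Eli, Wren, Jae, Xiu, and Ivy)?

This is an ordered selection of 5 from 9: P(9,5).
That gives 9 × 8 × 7 × 6 × 5 = 15120.

15120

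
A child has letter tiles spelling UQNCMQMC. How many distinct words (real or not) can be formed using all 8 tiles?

The 8 letters of UQNCMQMC have repeats: C appearing twice, M appearing twice, and Q appearing twice.
The number of distinct arrangements is 8!/(2!·2!·2!) = 40320/8 = 5040.

5040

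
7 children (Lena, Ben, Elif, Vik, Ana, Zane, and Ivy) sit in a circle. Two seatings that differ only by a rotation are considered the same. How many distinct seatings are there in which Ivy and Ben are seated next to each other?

240

Treat {Ivy, Ben} as one unit (2 internal orders) and seat the resulting 6 units around the table: (5)! circular arrangements.
So 2 × (5)! = 2 × 120 = 240.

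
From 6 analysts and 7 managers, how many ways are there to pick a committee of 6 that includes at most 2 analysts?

658

Split by how many analysts are chosen (0 through 2).
Sum: C(6,0)·C(7,6) + C(6,1)·C(7,5) + C(6,2)·C(7,4) = 7 + 126 + 525 = 658.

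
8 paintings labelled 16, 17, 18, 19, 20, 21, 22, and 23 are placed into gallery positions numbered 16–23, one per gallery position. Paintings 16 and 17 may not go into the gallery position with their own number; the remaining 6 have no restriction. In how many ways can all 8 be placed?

30960

Let Aᵢ (for i ∈ {16, 17}) be the placements that put painting i in its forbidden gallery position. Any j of these fix j positions, leaving (8−j)! ways to fill the rest, and there are C(2,j) ways to pick which j.
By inclusion–exclusion, the number of valid placements is Σ_{j=0}^{2} (−1)^j C(2,j)·(8−j)!.
Computing: 40320 − 10080 + 720 = 30960.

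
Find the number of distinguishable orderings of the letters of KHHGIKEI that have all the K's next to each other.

1260

Treat the 2 copies of K as a single block. The multiset to arrange is then {KK, E, G, H, H, I, I}, 7 items in all.
That gives (7)!/(2!·2!) = 1260 arrangements.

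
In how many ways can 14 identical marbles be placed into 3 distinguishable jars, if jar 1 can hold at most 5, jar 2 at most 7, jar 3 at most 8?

By stars and bars, unrestricted non-negative solutions to x_1+…+x_3 = 14 number C(14+2,2) = 120.
Subtract solutions that violate a single cap (substitute x_i' = x_i − (cap_i+1)): x_1 ≥ 6 gives C(10,2) = 45; x_2 ≥ 8 gives C(8,2) = 28; x_3 ≥ 9 gives C(7,2) = 21. Together 94.
Add back pairs where two caps are both exceeded: 1 + 0 + 0 = 1.
By inclusion–exclusion the count is 120 − 94 + 1 = 27.

27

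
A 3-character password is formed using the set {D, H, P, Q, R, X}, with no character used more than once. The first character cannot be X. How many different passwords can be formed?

100

The first character has 6−1 = 5 choices (anything except X).
The remaining 2 characters are filled from the other 5 symbols without repetition: 5 × 4 = 20.
Total: 5 × 20 = 100.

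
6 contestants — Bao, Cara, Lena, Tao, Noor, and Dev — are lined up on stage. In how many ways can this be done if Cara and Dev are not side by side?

There are 6! = 720 arrangements in all. If Cara and Dev are adjacent, merging them into one block gives 2·(5)! = 240 arrangements.
So 720 − 240 = 480 arrangements keep them apart.

480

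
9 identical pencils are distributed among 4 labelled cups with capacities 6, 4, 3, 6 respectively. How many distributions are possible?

110

By stars and bars, unrestricted non-negative solutions to x_1+…+x_4 = 9 number C(9+3,3) = 220.
Subtract solutions that violate a single cap (substitute x_i' = x_i − (cap_i+1)): x_1 ≥ 7 gives C(5,3) = 10; x_2 ≥ 5 gives C(7,3) = 35; x_3 ≥ 4 gives C(8,3) = 56; x_4 ≥ 7 gives C(5,3) = 10. Together 111.
Add back pairs where two caps are both exceeded: 0 + 0 + 0 + 1 + 0 + 0 = 1.
By inclusion–exclusion the count is 220 − 111 + 1 = 110.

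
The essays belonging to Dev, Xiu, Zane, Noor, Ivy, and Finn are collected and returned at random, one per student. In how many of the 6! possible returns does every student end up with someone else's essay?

265

Count assignments avoiding every fixed point. For any j of the 6 students fixed to their own essay, the other 6−j can be arranged in (6−j)! ways.
By inclusion–exclusion this is Σ_{j=0}^{6} (−1)^j C(6,j)·(6−j)!.
Computing: 720 − 720 + 360 − 120 + 30 − 6 + 1 = 265.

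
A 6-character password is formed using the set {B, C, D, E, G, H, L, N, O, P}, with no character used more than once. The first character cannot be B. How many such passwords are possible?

The first character has 10−1 = 9 choices (anything except B).
The remaining 5 characters are filled from the other 9 symbols without repetition: 9 × 8 × 7 × 6 × 5 = 15120.
Total: 9 × 15120 = 136080.

136080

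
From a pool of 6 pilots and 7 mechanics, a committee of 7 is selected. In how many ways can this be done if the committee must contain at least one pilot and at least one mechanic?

Unrestricted: C(13,7) = 1716 ways to pick any 7 of the 13.
Subtract selections that omit an entire group: no pilots → C(7,7) = 1; no mechanics → C(6,7) = 0.
Both groups omitted at once is impossible, so 1716 − 1 = 1715.

1715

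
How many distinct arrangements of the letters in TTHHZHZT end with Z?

140

Fix Z in the last position and arrange the remaining 7 letters.
Those 7 letters have H appearing 3 times and T appearing 3 times, giving (7)!/(3!·3!) = 140.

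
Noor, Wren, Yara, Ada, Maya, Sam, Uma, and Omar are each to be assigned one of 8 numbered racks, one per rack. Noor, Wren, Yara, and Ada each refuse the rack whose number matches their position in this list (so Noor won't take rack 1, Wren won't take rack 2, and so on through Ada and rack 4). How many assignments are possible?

24024

Let Aᵢ (for 1 ≤ i ≤ 4) be the placements that put person i in their forbidden rack. Any j of these fix j positions, leaving (8−j)! ways to fill the rest, and there are C(4,j) ways to pick which j.
By inclusion–exclusion, the number of valid placements is Σ_{j=0}^{4} (−1)^j C(4,j)·(8−j)!.
Computing: 40320 − 20160 + 4320 − 480 + 24 = 24024.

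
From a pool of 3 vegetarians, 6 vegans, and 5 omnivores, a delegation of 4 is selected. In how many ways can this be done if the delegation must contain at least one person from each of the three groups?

495

Total 4-person selections from all 14: C(14,4) = 1001.
Selections missing a whole group: no vegetarians → C(11,4) = 330; no vegans → C(8,4) = 70; no omnivores → C(9,4) = 126.
Add back selections omitting two groups (i.e. drawn from a single group): C(3,4) + C(6,4) + C(5,4) = 20.
By inclusion–exclusion: 1001 − 526 + 20 = 495.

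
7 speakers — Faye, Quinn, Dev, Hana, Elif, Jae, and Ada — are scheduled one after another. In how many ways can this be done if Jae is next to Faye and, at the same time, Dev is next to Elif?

Treat {Jae,Faye} as one block (2 orders) and {Dev,Elif} as another (2 orders).
That leaves 5 units to arrange: 2 × 2 × 5! = 4 × 120 = 480.

480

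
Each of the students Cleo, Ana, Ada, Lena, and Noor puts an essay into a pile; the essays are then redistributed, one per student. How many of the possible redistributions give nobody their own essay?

This is the derangement count D_5: permutations of 5 items with no fixed point.
By inclusion–exclusion this is Σ_{j=0}^{5} (−1)^j C(5,j)·(5−j)!.
Computing: 120 − 120 + 60 − 20 + 5 − 1 = 44.

44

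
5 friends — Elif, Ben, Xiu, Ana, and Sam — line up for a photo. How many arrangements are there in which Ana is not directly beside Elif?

Of the 5! = 120 arrangements, those with Ana and Elif adjacent number 2 × 4! = 48 (treat the pair as a block with 2 internal orders).
Complementary counting: 120 − 48 = 72.

72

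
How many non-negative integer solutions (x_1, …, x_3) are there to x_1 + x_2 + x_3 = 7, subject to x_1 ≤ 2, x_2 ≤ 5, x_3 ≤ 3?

9

Ignoring the caps, the number of non-negative solutions to x_1+…+x_3 = 7 is C(9,2) = 36.
Subtract solutions that violate a single cap (substitute x_i' = x_i − (cap_i+1)): x_1 ≥ 3 gives C(6,2) = 15; x_2 ≥ 6 gives C(3,2) = 3; x_3 ≥ 4 gives C(5,2) = 10. Together 28.
Add back pairs where two caps are both exceeded: 0 + 1 + 0 = 1.
By inclusion–exclusion the count is 36 − 28 + 1 = 9.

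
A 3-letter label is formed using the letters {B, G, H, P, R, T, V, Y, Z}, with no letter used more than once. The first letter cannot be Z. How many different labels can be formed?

The first letter has 9−1 = 8 choices (anything except Z).
The remaining 2 letters are filled from the other 8 symbols without repetition: 8 × 7 = 56.
Total: 8 × 56 = 448.

448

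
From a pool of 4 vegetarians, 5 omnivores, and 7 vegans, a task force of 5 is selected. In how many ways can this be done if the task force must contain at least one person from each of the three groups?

3010

Total 5-person selections from all 16: C(16,5) = 4368.
Selections missing a whole group: no vegetarians → C(12,5) = 792; no omnivores → C(11,5) = 462; no vegans → C(9,5) = 126.
Add back selections omitting two groups (i.e. drawn from a single group): C(4,5) + C(5,5) + C(7,5) = 22.
By inclusion–exclusion: 4368 − 1380 + 22 = 3010.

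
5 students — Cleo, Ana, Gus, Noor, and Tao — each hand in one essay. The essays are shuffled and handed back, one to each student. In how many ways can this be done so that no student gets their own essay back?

44

Count assignments avoiding every fixed point. For any j of the 5 students fixed to their own essay, the other 5−j can be arranged in (5−j)! ways.
By inclusion–exclusion this is Σ_{j=0}^{5} (−1)^j C(5,j)·(5−j)!.
Computing: 120 − 120 + 60 − 20 + 5 − 1 = 44.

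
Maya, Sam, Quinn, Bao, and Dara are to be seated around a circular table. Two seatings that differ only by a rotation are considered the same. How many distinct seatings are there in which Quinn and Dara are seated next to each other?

Glue Quinn and Dara into a block (2 internal orders). Seating 4 units around a circle gives (3)! arrangements.
So 2 × (3)! = 2 × 6 = 12.

12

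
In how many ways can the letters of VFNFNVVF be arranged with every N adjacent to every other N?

140

Treat the 2 copies of N as a single block. The multiset to arrange is then {NN, F, F, F, V, V, V}, 7 items in all.
That gives (7)!/(3!·3!) = 140 arrangements.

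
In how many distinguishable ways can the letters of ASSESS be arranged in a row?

30

The 6 letters of ASSESS have repeats: S appearing 4 times.
Dividing 6! = 720 by 4! = 24 for the repeated letters gives 30.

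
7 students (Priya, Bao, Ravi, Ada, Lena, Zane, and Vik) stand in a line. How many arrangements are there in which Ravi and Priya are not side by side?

3600

Of the 7! = 5040 arrangements, those with Ravi and Priya adjacent number 2 × 6! = 1440 (treat the pair as a block with 2 internal orders).
So 5040 − 1440 = 3600 arrangements keep them apart.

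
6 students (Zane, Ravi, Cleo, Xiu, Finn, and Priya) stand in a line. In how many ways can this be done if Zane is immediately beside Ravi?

240

Glue Zane and Ravi into one block (2 internal orders), leaving 5 units to arrange in a row.
So the count is 2·(5)! = 240.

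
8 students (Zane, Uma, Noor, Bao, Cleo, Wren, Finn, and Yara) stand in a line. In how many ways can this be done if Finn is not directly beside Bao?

There are 8! = 40320 arrangements in all. If Finn and Bao are adjacent, merging them into one block gives 2·(7)! = 10080 arrangements.
Complementary counting: 40320 − 10080 = 30240.

30240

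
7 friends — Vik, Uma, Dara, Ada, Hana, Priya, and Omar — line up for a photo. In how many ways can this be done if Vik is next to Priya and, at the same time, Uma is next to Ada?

Treat {Vik,Priya} as one block (2 orders) and {Uma,Ada} as another (2 orders).
That leaves 5 units to arrange: 2 × 2 × 5! = 4 × 120 = 480.

480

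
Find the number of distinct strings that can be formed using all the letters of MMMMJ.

5

MMMMJ has 5 letters with M appearing 4 times.
So there are 5! / (4!) = 5 distinguishable arrangements.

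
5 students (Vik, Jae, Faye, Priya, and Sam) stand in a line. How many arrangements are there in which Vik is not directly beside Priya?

There are 5! = 120 arrangements in all. If Vik and Priya are adjacent, merging them into one block gives 2·(4)! = 48 arrangements.
Complementary counting: 120 − 48 = 72.

72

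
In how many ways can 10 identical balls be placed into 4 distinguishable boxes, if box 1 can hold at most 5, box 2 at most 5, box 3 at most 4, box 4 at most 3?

Without the upper bounds there are C(13,3) = 286 ways to split 10 among 4 boxes.
Subtract solutions that violate a single cap (substitute x_i' = x_i − (cap_i+1)): x_1 ≥ 6 gives C(7,3) = 35; x_2 ≥ 6 gives C(7,3) = 35; x_3 ≥ 5 gives C(8,3) = 56; x_4 ≥ 4 gives C(9,3) = 84. Together 210.
Add back pairs where two caps are both exceeded: 0 + 0 + 1 + 0 + 1 + 4 = 6.
By inclusion–exclusion the count is 286 − 210 + 6 = 82.

82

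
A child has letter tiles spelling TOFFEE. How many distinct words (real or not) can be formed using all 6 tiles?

180

TOFFEE has 6 letters with E appearing twice and F appearing twice.
So there are 6! / (2!·2!) = 180 distinguishable arrangements.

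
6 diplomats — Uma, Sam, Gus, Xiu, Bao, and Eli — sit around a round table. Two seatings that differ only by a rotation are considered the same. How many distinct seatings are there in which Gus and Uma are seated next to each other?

Treat {Gus, Uma} as one unit (2 internal orders) and seat the resulting 5 units around the table: (4)! circular arrangements.
So 2 × (4)! = 2 × 24 = 48.

48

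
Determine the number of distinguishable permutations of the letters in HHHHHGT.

42

HHHHHGT has 7 letters with H appearing 5 times.
The number of distinct arrangements is 7!/(5!) = 5040/120 = 42.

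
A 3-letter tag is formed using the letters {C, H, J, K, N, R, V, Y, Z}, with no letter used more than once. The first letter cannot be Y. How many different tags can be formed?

448

The first letter has 9−1 = 8 choices (anything except Y).
The remaining 2 letters are filled from the other 8 symbols without repetition: 8 × 7 = 56.
Total: 8 × 56 = 448.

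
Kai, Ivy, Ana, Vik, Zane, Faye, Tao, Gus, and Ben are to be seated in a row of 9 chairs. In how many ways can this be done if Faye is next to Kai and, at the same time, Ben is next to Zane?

Treat {Faye,Kai} as one block (2 orders) and {Ben,Zane} as another (2 orders).
That leaves 7 units to arrange: 2 × 2 × 7! = 4 × 5040 = 20160.

20160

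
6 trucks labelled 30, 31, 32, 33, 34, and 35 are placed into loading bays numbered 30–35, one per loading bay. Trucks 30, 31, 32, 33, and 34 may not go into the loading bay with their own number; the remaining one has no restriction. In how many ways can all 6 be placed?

309

Let Aᵢ (for 30 ≤ i ≤ 34) be the placements that put truck i in its forbidden loading bay. Any j of these fix j positions, leaving (6−j)! ways to fill the rest, and there are C(5,j) ways to pick which j.
By inclusion–exclusion, the number of valid placements is Σ_{j=0}^{5} (−1)^j C(5,j)·(6−j)!.
Computing: 720 − 600 + 240 − 60 + 10 − 1 = 309.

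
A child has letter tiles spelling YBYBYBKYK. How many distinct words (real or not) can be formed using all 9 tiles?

1260

Letter multiplicities in YBYBYBKYK: B×3, K×2, Y×4.
Dividing 9! = 362880 by 4!·3!·2! = 288 for the repeated letters gives 1260.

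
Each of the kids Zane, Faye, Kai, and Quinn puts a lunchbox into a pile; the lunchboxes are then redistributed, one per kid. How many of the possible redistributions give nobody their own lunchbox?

This is the derangement count D_4: permutations of 4 items with no fixed point.
By inclusion–exclusion this is Σ_{j=0}^{4} (−1)^j C(4,j)·(4−j)!.
Computing: 24 − 24 + 12 − 4 + 1 = 9.

9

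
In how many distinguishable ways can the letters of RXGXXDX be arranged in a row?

210

Letter multiplicities in RXGXXDX: D×1, G×1, R×1, X×4.
Dividing 7! = 5040 by 4! = 24 for the repeated letters gives 210.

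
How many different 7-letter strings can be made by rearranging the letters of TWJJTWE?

630

Letter multiplicities in TWJJTWE: E×1, J×2, T×2, W×2.
So there are 7! / (2!·2!·2!) = 630 distinguishable arrangements.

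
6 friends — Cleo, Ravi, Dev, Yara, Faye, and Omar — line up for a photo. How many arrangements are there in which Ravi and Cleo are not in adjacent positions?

480

Of the 6! = 720 arrangements, those with Ravi and Cleo adjacent number 2 × 5! = 240 (treat the pair as a block with 2 internal orders).
So 720 − 240 = 480 arrangements keep them apart.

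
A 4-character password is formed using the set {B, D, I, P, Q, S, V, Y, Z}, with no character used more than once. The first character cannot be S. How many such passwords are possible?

The first character has 9−1 = 8 choices (anything except S).
The remaining 3 characters are filled from the other 8 symbols without repetition: 8 × 7 × 6 = 336.
Total: 8 × 336 = 2688.

2688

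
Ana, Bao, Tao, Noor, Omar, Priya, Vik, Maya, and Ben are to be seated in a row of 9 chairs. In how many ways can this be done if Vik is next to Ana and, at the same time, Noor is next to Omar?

20160

Treat {Vik,Ana} as one block (2 orders) and {Noor,Omar} as another (2 orders).
That leaves 7 units to arrange: 2 × 2 × 7! = 4 × 5040 = 20160.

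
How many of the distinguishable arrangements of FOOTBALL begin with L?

Fix L in the first position and arrange the remaining 7 letters.
Those 7 letters have O appearing twice, giving (7)!/(2!) = 2520.

2520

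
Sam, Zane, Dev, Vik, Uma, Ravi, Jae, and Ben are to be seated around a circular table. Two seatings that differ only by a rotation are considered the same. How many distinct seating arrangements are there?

5040

Fix one person's seat to break rotational symmetry; the remaining 7 people can be arranged in (7)! = 5040 ways.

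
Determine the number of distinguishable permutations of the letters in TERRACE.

TERRACE has 7 letters with E appearing twice and R appearing twice.
The number of distinct arrangements is 7!/(2!·2!) = 5040/4 = 1260.

1260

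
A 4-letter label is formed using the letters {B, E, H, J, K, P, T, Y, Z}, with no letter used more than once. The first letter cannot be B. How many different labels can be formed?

2688

The first letter has 9−1 = 8 choices (anything except B).
The remaining 3 letters are filled from the other 8 symbols without repetition: 8 × 7 × 6 = 336.
Total: 8 × 336 = 2688.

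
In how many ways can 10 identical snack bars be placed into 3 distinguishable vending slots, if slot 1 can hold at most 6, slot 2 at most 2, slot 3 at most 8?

18

Without the upper bounds there are C(12,2) = 66 ways to split 10 among 3 vending slots.
Subtract solutions that violate a single cap (substitute x_i' = x_i − (cap_i+1)): x_1 ≥ 7 gives C(5,2) = 10; x_2 ≥ 3 gives C(9,2) = 36; x_3 ≥ 9 gives C(3,2) = 3. Together 49.
Add back pairs where two caps are both exceeded: 1 + 0 + 0 = 1.
By inclusion–exclusion the count is 66 − 49 + 1 = 18.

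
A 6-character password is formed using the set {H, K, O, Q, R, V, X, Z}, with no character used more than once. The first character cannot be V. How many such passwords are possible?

17640

The first character has 8−1 = 7 choices (anything except V).
The remaining 5 characters are filled from the other 7 symbols without repetition: 7 × 6 × 5 × 4 × 3 = 2520.
Total: 7 × 2520 = 17640.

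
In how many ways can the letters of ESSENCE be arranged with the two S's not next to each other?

There are 7!/(3!·2!) = 420 arrangements of ESSENCE in total.
Arrangements with the S's together: treat SS as one letter, giving (6)!/(3!) = 120.
Subtracting, 420 − 120 = 300 arrangements keep the S's apart.

300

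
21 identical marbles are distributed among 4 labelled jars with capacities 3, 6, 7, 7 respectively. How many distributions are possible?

10

Without the upper bounds there are C(24,3) = 2024 ways to split 21 among 4 jars.
Subtract solutions that violate a single cap (substitute x_i' = x_i − (cap_i+1)): x_1 ≥ 4 gives C(20,3) = 1140; x_2 ≥ 7 gives C(17,3) = 680; x_3 ≥ 8 gives C(16,3) = 560; x_4 ≥ 8 gives C(16,3) = 560. Together 2940.
Add back pairs where two caps are both exceeded: 286 + 220 + 220 + 84 + 84 + 56 = 950.
Subtract triples: 10 + 10 + 4 + 0 = 24.
By inclusion–exclusion the count is 2024 − 2940 + 950 − 24 = 10.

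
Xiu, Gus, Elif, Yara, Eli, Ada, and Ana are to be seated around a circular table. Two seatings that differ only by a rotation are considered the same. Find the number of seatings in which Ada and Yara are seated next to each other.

Glue Ada and Yara into a block (2 internal orders). Seating 6 units around a circle gives (5)! arrangements.
So 2 × (5)! = 2 × 120 = 240.

240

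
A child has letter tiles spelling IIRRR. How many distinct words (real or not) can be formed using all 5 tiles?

10

IIRRR has 5 letters with I appearing twice and R appearing 3 times.
Dividing 5! = 120 by 3!·2! = 12 for the repeated letters gives 10.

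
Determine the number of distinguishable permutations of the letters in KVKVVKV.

KVKVVKV has 7 letters with K appearing 3 times and V appearing 4 times.
The number of distinct arrangements is 7!/(4!·3!) = 5040/144 = 35.

35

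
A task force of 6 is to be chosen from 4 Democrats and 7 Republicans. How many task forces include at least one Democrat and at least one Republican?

With no constraint there are C(11,6) = 462 possible selections.
Selections missing a whole group: no Democrats → C(7,6) = 7; no Republicans → C(4,6) = 0.
Both groups omitted at once is impossible, so 462 − 7 = 455.

455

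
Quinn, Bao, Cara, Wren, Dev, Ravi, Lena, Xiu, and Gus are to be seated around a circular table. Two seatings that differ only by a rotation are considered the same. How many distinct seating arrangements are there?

40320

Around a circle, 9 distinct people have 9!/9 = (8)! = 40320 rotationally distinct seatings.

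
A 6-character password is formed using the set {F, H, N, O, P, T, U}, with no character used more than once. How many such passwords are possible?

5040

Choose and order 6 of the 7 symbols: the first character has 7 options, the next 6, and so on down to 2.
7 × 6 × 5 × 4 × 3 × 2 = 5040.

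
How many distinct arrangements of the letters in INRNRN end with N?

With the last slot taken by N, it remains to arrange the other 5 letters (IRNRN).
Those 5 letters have N appearing twice and R appearing twice, giving (5)!/(2!·2!) = 30.

30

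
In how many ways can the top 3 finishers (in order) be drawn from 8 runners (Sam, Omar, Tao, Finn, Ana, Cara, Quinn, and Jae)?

336

There are 8 choices for 1st place, 7 for 2nd, and 6 for 3rd.
That gives 8 × 7 × 6 = 336.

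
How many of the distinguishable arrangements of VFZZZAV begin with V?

With the first slot taken by V, it remains to arrange the other 6 letters (FZZZAV).
Those 6 letters have Z appearing 3 times, giving (6)!/(3!) = 120.

120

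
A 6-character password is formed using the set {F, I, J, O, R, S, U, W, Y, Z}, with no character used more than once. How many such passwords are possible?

Choose and order 6 of the 10 symbols: the first character has 10 options, the next 9, and so on down to 5.
That product is 10 × 9 × 8 × 7 × 6 × 5 = 151200.

151200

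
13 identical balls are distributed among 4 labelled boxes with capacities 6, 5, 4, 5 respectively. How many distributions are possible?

101

Without the upper bounds there are C(16,3) = 560 ways to split 13 among 4 boxes.
Subtract solutions that violate a single cap (substitute x_i' = x_i − (cap_i+1)): x_1 ≥ 7 gives C(9,3) = 84; x_2 ≥ 6 gives C(10,3) = 120; x_3 ≥ 5 gives C(11,3) = 165; x_4 ≥ 6 gives C(10,3) = 120. Together 489.
Add back pairs where two caps are both exceeded: 1 + 4 + 1 + 10 + 4 + 10 = 30.
By inclusion–exclusion the count is 560 − 489 + 30 = 101.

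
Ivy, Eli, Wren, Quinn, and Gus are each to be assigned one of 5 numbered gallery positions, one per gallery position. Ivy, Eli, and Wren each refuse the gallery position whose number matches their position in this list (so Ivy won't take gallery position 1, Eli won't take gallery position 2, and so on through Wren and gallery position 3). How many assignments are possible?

Let Aᵢ (for i ∈ {1, 2, 3}) be the placements that put person i in their forbidden gallery position. Any j of these fix j positions, leaving (5−j)! ways to fill the rest, and there are C(3,j) ways to pick which j.
By inclusion–exclusion, the number of valid placements is Σ_{j=0}^{3} (−1)^j C(3,j)·(5−j)!.
Computing: 120 − 72 + 18 − 2 = 64.

64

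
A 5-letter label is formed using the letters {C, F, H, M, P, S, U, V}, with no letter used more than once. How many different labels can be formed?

6720

With no repetition, fill the 5 letters in order: 8 choices, then 7, down to 4.
8 × 7 × 6 × 5 × 4 = 6720.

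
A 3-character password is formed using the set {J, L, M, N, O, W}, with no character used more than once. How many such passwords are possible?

120

Choose and order 3 of the 6 symbols: the first character has 6 options, the next 5, then 4.
6 × 5 × 4 = 120.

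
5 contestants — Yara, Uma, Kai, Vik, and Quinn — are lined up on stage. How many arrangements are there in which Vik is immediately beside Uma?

Treat {Vik, Uma} as a single unit. There are 4 units to order, and the pair itself can be ordered 2 ways.
That gives 2 × 4! = 2 × 24 = 48.

48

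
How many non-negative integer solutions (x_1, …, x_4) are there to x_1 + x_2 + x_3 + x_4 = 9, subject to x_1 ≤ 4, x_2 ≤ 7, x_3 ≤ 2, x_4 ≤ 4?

70

Without the upper bounds there are C(12,3) = 220 ways to split 9 among 4 variables.
Subtract solutions that violate a single cap (substitute x_i' = x_i − (cap_i+1)): x_1 ≥ 5 gives C(7,3) = 35; x_2 ≥ 8 gives C(4,3) = 4; x_3 ≥ 3 gives C(9,3) = 84; x_4 ≥ 5 gives C(7,3) = 35. Together 158.
Add back pairs where two caps are both exceeded: 0 + 4 + 0 + 0 + 0 + 4 = 8.
By inclusion–exclusion the count is 220 − 158 + 8 = 70.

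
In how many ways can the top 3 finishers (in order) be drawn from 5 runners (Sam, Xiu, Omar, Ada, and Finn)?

This is an ordered selection of 3 from 5: P(5,3).
That gives 5 × 4 × 3 = 60.

60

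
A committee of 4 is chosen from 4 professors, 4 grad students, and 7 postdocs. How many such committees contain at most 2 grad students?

1320

Split by how many grad students are chosen (0 through 2).
Sum: C(4,0)·C(11,4) + C(4,1)·C(11,3) + C(4,2)·C(11,2) = 330 + 660 + 330 = 1320.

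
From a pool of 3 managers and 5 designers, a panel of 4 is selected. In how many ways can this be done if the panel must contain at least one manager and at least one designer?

Total 4-person selections from all 8: C(8,4) = 70.
Selections missing a whole group: no managers → C(5,4) = 5; no designers → C(3,4) = 0.
Both groups omitted at once is impossible, so 70 − 5 = 65.

65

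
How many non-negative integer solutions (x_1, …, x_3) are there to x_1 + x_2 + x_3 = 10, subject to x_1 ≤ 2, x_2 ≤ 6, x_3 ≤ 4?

6

Ignoring the caps, the number of non-negative solutions to x_1+…+x_3 = 10 is C(12,2) = 66.
Subtract solutions that violate a single cap (substitute x_i' = x_i − (cap_i+1)): x_1 ≥ 3 gives C(9,2) = 36; x_2 ≥ 7 gives C(5,2) = 10; x_3 ≥ 5 gives C(7,2) = 21. Together 67.
Add back pairs where two caps are both exceeded: 1 + 6 + 0 = 7.
By inclusion–exclusion the count is 66 − 67 + 7 = 6.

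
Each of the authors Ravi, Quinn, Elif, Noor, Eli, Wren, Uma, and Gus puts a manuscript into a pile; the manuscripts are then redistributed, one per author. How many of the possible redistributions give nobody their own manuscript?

14833

Let Aᵢ be the assignments in which author i gets their own manuscript. We want the size of the complement of A₁∪…∪A_8.
By inclusion–exclusion this is Σ_{j=0}^{8} (−1)^j C(8,j)·(8−j)!.
Computing: 40320 − 40320 + 20160 − 6720 + 1680 − 336 + 56 − 8 + 1 = 14833.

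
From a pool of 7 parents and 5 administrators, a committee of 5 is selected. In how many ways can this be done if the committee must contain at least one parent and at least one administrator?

770

Total 5-person selections from all 12: C(12,5) = 792.
Subtract selections that omit an entire group: no parents → C(5,5) = 1; no administrators → C(7,5) = 21.
Both groups omitted at once is impossible, so 792 − 22 = 770.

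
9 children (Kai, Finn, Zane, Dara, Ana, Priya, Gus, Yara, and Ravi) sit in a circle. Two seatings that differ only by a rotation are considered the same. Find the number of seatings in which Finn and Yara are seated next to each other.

10080

Glue Finn and Yara into a block (2 internal orders). Seating 8 units around a circle gives (7)! arrangements.
So 2 × (7)! = 2 × 5040 = 10080.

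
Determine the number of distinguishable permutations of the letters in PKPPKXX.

210

Letter multiplicities in PKPPKXX: K×2, P×3, X×2.
The number of distinct arrangements is 7!/(3!·2!·2!) = 5040/24 = 210.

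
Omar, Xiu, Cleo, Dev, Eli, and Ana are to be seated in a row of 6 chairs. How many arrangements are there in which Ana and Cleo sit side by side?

Treat {Ana, Cleo} as a single unit. There are 5 units to order, and the pair itself can be ordered 2 ways.
That gives 2 × 5! = 2 × 120 = 240.

240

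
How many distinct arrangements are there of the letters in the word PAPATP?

PAPATP has 6 letters with A appearing twice and P appearing 3 times.
The number of distinct arrangements is 6!/(3!·2!) = 720/12 = 60.

60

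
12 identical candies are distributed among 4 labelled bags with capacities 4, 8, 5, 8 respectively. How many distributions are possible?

215

By stars and bars, unrestricted non-negative solutions to x_1+…+x_4 = 12 number C(12+3,3) = 455.
Subtract solutions that violate a single cap (substitute x_i' = x_i − (cap_i+1)): x_1 ≥ 5 gives C(10,3) = 120; x_2 ≥ 9 gives C(6,3) = 20; x_3 ≥ 6 gives C(9,3) = 84; x_4 ≥ 9 gives C(6,3) = 20. Together 244.
Add back pairs where two caps are both exceeded: 0 + 4 + 0 + 0 + 0 + 0 = 4.
By inclusion–exclusion the count is 455 − 244 + 4 = 215.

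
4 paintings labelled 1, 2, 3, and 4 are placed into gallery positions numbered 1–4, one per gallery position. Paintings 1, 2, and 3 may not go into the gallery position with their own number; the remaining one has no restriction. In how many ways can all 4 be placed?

11

Let Aᵢ (for i ∈ {1, 2, 3}) be the placements that put painting i in its forbidden gallery position. Any j of these fix j positions, leaving (4−j)! ways to fill the rest, and there are C(3,j) ways to pick which j.
By inclusion–exclusion, the number of valid placements is Σ_{j=0}^{3} (−1)^j C(3,j)·(4−j)!.
Computing: 24 − 18 + 6 − 1 = 11.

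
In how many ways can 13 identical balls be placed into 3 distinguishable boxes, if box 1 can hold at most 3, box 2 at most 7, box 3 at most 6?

Ignoring the caps, the number of non-negative solutions to x_1+…+x_3 = 13 is C(15,2) = 105.
Subtract solutions that violate a single cap (substitute x_i' = x_i − (cap_i+1)): x_1 ≥ 4 gives C(11,2) = 55; x_2 ≥ 8 gives C(7,2) = 21; x_3 ≥ 7 gives C(8,2) = 28. Together 104.
Add back pairs where two caps are both exceeded: 3 + 6 + 0 = 9.
By inclusion–exclusion the count is 105 − 104 + 9 = 10.

10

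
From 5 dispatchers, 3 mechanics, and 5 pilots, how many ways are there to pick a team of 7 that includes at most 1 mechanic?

750

Split by how many mechanics are chosen (0 through 1).
Sum: C(3,0)·C(10,7) + C(3,1)·C(10,6) = 120 + 630 = 750.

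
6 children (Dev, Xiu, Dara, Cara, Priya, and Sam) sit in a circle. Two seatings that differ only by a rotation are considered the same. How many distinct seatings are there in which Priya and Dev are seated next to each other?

48

Treat {Priya, Dev} as one unit (2 internal orders) and seat the resulting 5 units around the table: (4)! circular arrangements.
So 2 × (4)! = 2 × 24 = 48.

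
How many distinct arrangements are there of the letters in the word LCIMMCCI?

1680

Letter multiplicities in LCIMMCCI: C×3, I×2, L×1, M×2.
The number of distinct arrangements is 8!/(3!·2!·2!) = 40320/24 = 1680.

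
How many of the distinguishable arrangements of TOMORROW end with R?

Fix R in the last position and arrange the remaining 7 letters.
Those 7 letters have O appearing 3 times, giving (7)!/(3!) = 840.

840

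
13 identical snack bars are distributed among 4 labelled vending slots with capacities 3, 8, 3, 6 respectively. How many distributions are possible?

79

Ignoring the caps, the number of non-negative solutions to x_1+…+x_4 = 13 is C(16,3) = 560.
Subtract solutions that violate a single cap (substitute x_i' = x_i − (cap_i+1)): x_1 ≥ 4 gives C(12,3) = 220; x_2 ≥ 9 gives C(7,3) = 35; x_3 ≥ 4 gives C(12,3) = 220; x_4 ≥ 7 gives C(9,3) = 84. Together 559.
Add back pairs where two caps are both exceeded: 1 + 56 + 10 + 1 + 0 + 10 = 78.
By inclusion–exclusion the count is 560 − 559 + 78 = 79.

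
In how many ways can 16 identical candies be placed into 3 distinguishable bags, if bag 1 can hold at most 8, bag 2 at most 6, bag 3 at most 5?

10

By stars and bars, unrestricted non-negative solutions to x_1+…+x_3 = 16 number C(16+2,2) = 153.
Subtract solutions that violate a single cap (substitute x_i' = x_i − (cap_i+1)): x_1 ≥ 9 gives C(9,2) = 36; x_2 ≥ 7 gives C(11,2) = 55; x_3 ≥ 6 gives C(12,2) = 66. Together 157.
Add back pairs where two caps are both exceeded: 1 + 3 + 10 = 14.
By inclusion–exclusion the count is 153 − 157 + 14 = 10.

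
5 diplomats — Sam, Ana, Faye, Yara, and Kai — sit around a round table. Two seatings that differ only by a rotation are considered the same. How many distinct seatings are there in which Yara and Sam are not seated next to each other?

Without the restriction there are (4)! = 24 seatings.
Those with Yara next to Sam: fuse the pair into one unit and seat 4 units around a circle — 2·(3)! = 12.
Subtracting, 24 − 12 = 12.

12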